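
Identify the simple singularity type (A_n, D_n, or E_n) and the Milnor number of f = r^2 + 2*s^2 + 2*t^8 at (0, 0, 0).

Type A7, Milnor number mu = 7.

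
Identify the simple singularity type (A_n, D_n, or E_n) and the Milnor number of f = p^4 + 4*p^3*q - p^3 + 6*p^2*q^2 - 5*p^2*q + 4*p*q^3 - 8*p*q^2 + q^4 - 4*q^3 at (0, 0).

The Hessian of f at 0 has rank 0. Corank 2; j^3 = -(p + q)*(p + 2*q)^2 has shape L^2 M (L != M), so D-series; mu = 5 gives D_5.

Type D_{5}, Milnor number mu = 5.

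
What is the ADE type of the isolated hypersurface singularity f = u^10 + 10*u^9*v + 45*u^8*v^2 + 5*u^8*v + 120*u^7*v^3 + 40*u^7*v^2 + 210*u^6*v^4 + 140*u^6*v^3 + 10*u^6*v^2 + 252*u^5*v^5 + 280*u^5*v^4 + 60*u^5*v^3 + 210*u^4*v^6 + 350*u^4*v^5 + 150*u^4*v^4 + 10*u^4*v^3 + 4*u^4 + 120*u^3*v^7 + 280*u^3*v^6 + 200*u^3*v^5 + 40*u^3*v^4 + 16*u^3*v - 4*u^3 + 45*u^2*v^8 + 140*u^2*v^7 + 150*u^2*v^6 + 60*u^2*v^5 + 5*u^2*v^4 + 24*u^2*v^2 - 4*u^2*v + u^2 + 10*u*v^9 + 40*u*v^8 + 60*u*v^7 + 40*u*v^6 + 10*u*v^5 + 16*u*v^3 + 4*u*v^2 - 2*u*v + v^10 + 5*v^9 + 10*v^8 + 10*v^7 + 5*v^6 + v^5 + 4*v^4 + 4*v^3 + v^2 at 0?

The Hessian of f at 0 has rank 1. Corank 1: A-series; mu = 4 gives A_4.

A4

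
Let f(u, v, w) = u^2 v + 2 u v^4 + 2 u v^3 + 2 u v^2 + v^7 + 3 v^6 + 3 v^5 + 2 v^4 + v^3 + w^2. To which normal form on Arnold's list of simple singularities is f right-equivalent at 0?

D_{7}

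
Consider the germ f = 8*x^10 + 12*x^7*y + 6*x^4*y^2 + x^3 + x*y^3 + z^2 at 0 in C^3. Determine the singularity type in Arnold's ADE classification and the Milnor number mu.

Type E_{7}, Milnor number mu = 7.

The Hessian of f at 0 has rank 1. Corank 2; j^3 = x^3 is a perfect cube, so E-series; the 4-jet and mu = 7 give E_7.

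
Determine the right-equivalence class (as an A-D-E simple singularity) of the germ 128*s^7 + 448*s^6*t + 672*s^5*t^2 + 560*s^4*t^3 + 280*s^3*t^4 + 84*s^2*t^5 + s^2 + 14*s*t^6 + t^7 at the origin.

The Hessian of f at 0 is [[2, 0], [0, 0]] with rank 1, so corank 1. A Groebner basis of the Jacobian ideal J(f) in C{s,t} is {t^6, s}; counting standard monomials gives mu = 6. Corank 1: A-series; mu = 6 gives A_6.

A_6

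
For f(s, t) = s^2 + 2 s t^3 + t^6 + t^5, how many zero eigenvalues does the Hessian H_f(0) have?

1

The Hessian at 0 is [[2, 0], [0, 0]] of rank 1; hence corank 1.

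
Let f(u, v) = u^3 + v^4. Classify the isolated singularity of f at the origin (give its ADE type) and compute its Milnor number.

Type E_{6}, Milnor number mu = 6.

The Hessian of f at 0 has rank 0. Corank 2; j^3 = u^3 is a perfect cube, so E-series; the 4-jet and mu = 6 give E_6.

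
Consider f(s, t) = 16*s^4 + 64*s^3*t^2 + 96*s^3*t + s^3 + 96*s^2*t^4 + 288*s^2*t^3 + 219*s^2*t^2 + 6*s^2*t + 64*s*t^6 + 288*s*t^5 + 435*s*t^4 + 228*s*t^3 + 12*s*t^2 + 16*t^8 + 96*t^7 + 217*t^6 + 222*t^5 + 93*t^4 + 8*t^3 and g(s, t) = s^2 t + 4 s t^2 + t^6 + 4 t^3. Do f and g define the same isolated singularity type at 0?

No.

The Hessian of f at 0 has rank 0. Corank 2; j^3 = (s + 2*t)^3 is a perfect cube, so E-series; the 4-jet and mu = 6 give E_6. The Hessian of g at 0 has rank 0. Corank 2; j^3 = t*(s + 2*t)^2 has shape L^2 M (L != M), so D-series; mu = 7 gives D_7. f is E_6 but g is D_7, hence not right-equivalent.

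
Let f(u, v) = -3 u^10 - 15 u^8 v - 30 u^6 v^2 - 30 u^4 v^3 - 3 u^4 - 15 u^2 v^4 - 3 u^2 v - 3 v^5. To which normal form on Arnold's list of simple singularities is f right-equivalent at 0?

D6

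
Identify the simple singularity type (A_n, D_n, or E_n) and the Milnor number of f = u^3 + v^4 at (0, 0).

The Hessian of f at 0 is [[0, 0], [0, 0]] with rank 0, so corank 2. A Groebner basis of the Jacobian ideal J(f) in C{u,v} is {v^3, u^2}; counting standard monomials gives mu = 6. Corank 2; j^3 = u^3 is a perfect cube, so E-series; the 4-jet and mu = 6 give E_6.

Type E6, Milnor number mu = 6.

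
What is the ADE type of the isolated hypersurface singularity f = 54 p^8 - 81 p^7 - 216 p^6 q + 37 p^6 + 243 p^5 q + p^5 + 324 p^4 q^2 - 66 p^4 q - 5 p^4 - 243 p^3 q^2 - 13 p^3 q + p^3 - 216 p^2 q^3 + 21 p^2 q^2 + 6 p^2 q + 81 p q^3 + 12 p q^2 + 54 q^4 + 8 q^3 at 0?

The Hessian of f at 0 has rank 0. Corank 2; j^3 = (p + 2*q)^3 is a perfect cube, so E-series; the 4-jet and mu = 7 give E_7.

E_7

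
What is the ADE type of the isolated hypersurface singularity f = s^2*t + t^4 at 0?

The Hessian of f at 0 is [[0, 0], [0, 0]] with rank 0, so corank 2. A Groebner basis of the Jacobian ideal J(f) in C{s,t} is {s^3, s^2/4 + t^3, s*t}; counting standard monomials gives mu = 5. Corank 2; j^3 = s^2*t has shape L^2 M (L != M), so D-series; mu = 5 gives D_5.

D_5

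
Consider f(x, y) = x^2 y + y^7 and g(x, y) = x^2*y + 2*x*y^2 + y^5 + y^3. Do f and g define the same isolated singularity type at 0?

The Hessian of f at 0 has rank 0. Corank 2; j^3 = x^2*y has shape L^2 M (L != M), so D-series; mu = 8 gives D_8. The Hessian of g at 0 has rank 0. Corank 2; j^3 = y*(x + y)^2 has shape L^2 M (L != M), so D-series; mu = 6 gives D_6. f is D_8 but g is D_6, hence not right-equivalent.

No.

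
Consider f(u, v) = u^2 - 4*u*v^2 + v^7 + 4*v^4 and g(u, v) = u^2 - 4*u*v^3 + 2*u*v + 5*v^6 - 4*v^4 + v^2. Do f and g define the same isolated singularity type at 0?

The Hessian of f at 0 has rank 1. Corank 1: A-series; mu = 6 gives A_6. The Hessian of g at 0 has rank 1. Corank 1: A-series; mu = 5 gives A_5. f is A_6 but g is A_5, hence not right-equivalent.

No.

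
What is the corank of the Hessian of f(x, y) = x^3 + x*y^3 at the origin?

2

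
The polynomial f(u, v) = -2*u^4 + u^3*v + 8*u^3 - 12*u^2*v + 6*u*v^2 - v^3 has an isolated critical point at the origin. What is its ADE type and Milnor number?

Type E_{7}, Milnor number mu = 7.

The Hessian of f at 0 has rank 0. Corank 2; j^3 = (2*u - v)^3 is a perfect cube, so E-series; the 4-jet and mu = 7 give E_7.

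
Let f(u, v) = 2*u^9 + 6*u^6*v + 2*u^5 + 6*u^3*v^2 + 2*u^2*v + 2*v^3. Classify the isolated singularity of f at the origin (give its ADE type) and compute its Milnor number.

Type D_4, Milnor number mu = 4.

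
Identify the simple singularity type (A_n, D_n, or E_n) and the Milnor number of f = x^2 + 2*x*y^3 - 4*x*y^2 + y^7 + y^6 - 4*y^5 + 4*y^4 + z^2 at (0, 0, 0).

Type A_6, Milnor number mu = 6.

The Hessian of f at 0 has rank 2. Corank 1: A-series; mu = 6 gives A_6.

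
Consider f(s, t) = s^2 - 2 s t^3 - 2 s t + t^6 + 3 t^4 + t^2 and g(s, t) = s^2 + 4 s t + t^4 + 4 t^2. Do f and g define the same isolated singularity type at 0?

The Hessian of f at 0 has rank 1. Corank 1: A-series; mu = 3 gives A_3. The Hessian of g at 0 has rank 1. Corank 1: A-series; mu = 3 gives A_3. Both have type A_3, hence right-equivalent.

Yes.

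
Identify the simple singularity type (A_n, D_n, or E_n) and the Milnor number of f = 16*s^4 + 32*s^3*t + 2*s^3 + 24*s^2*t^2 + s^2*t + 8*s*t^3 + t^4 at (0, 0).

Type D_5, Milnor number mu = 5.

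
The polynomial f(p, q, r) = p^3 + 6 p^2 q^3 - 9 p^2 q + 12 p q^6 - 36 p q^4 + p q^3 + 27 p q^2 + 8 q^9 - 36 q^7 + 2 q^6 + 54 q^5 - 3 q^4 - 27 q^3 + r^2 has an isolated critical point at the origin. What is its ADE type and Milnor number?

Type E_7, Milnor number mu = 7.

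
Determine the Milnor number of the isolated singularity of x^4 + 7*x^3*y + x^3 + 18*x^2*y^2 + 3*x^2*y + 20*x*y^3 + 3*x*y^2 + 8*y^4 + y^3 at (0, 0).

7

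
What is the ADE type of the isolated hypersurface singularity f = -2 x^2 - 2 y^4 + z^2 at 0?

The Hessian of f at 0 has rank 2. Corank 1: A-series; mu = 3 gives A_3.

A3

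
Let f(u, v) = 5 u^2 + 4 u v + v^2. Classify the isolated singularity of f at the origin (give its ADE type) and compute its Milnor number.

The Hessian of f at 0 has rank 2. Corank 0: nondegenerate Morse point, so A_1.

Type A_1, Milnor number mu = 1.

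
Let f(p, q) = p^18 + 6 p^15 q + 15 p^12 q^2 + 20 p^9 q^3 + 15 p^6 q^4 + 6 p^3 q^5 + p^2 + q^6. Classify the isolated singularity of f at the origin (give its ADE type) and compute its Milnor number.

Type A_{5}, Milnor number mu = 5.

The Hessian of f at 0 has rank 1. Corank 1: A-series; mu = 5 gives A_5.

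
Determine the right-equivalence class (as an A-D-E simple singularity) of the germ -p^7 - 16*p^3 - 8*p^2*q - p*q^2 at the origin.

D8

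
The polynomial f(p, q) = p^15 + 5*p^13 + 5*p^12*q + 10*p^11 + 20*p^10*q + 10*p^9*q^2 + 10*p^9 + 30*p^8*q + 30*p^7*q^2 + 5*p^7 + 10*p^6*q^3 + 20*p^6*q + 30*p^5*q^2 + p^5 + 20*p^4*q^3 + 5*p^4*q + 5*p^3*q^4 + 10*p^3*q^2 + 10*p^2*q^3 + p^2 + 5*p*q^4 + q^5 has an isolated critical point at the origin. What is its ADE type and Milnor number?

The Hessian of f at 0 has rank 1. Corank 1: A-series; mu = 4 gives A_4.

Type A4, Milnor number mu = 4.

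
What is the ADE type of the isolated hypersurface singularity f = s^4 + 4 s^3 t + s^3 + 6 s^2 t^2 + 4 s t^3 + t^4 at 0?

E_{6}

The Hessian of f at 0 has rank 0. Corank 2; j^3 = s^3 is a perfect cube, so E-series; the 4-jet and mu = 6 give E_6.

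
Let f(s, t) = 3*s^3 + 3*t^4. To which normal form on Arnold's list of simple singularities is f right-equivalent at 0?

The Hessian of f at 0 is [[0, 0], [0, 0]] with rank 0, so corank 2. A Groebner basis of the Jacobian ideal J(f) in C{s,t} is {t^3, s^2}; counting standard monomials gives mu = 6. Corank 2; j^3 = 3*s^3 is a perfect cube, so E-series; the 4-jet and mu = 6 give E_6.

E_{6}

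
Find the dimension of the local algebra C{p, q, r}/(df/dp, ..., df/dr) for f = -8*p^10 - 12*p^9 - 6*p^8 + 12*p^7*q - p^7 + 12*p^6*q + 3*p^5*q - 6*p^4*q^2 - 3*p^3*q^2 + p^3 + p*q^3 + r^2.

7

The Hessian of f at 0 is [[0, 0, 0], [0, 0, 0], [0, 0, 2]] with rank 1, so corank 2. A Groebner basis of the Jacobian ideal J(f) in C{p,q,r} is {p^3, p*q^2, 3*p^2 + q^3, r}; counting standard monomials gives mu = 7. Corank 2; j^3 = p^3 is a perfect cube, so E-series; the 4-jet and mu = 7 give E_7.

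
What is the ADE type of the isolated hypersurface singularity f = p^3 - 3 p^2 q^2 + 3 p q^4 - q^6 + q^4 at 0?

E_{6}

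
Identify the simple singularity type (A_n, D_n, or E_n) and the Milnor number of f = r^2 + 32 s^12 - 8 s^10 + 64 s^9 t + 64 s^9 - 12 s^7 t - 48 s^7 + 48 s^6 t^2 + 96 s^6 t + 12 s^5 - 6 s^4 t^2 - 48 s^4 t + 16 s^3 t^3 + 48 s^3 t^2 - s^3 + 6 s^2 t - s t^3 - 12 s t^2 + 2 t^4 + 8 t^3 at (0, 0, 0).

Type E_7, Milnor number mu = 7.

The Hessian of f at 0 has rank 1. Corank 2; j^3 = -(s - 2*t)^3 is a perfect cube, so E-series; the 4-jet and mu = 7 give E_7.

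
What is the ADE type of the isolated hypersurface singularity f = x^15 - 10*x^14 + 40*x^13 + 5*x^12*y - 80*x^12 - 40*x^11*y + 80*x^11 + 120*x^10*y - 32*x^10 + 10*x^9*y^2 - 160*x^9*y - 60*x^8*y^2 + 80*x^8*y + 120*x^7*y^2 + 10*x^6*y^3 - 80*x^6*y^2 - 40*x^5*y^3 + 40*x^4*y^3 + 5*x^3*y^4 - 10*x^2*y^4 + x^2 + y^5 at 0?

The Hessian of f at 0 has rank 1. Corank 1: A-series; mu = 4 gives A_4.

A4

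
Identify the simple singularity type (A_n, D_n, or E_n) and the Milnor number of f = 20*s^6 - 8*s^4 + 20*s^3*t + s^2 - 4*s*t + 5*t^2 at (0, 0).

The Hessian of f at 0 has rank 2. Corank 0: nondegenerate Morse point, so A_1.

Type A1, Milnor number mu = 1.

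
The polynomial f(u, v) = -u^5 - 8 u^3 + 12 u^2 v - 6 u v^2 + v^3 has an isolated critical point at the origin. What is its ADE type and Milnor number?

The Hessian of f at 0 has rank 0. Corank 2; j^3 = -(2*u - v)^3 is a perfect cube, so E-series; the 5-jet and mu = 8 give E_8.

Type E8, Milnor number mu = 8.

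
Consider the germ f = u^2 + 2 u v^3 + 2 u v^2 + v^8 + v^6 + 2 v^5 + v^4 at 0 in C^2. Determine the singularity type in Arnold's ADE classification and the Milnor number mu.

Type A_7, Milnor number mu = 7.

The Hessian of f at 0 is [[2, 0], [0, 0]] with rank 1, so corank 1. A Groebner basis of the Jacobian ideal J(f) in C{u,v} is {u^3 + u^2 + 2*u*v^2 - u*v + u + v^2, u^2*v - 2*u^2 - 3*u*v^2 + u*v - u - v^2, u + v^3 + v^2}; counting standard monomials gives mu = 7. Corank 1: A-series; mu = 7 gives A_7.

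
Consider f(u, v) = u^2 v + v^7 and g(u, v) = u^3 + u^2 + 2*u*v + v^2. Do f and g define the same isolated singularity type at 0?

The Hessian of f at 0 has rank 0. Corank 2; j^3 = u^2*v has shape L^2 M (L != M), so D-series; mu = 8 gives D_8. The Hessian of g at 0 has rank 1. Corank 1: A-series; mu = 2 gives A_2. f is D_8 but g is A_2, hence not right-equivalent.

No.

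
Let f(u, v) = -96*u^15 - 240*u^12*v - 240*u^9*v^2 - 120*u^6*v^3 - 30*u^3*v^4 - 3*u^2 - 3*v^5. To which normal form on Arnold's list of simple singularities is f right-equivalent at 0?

The Hessian of f at 0 has rank 1. Corank 1: A-series; mu = 4 gives A_4.

A_4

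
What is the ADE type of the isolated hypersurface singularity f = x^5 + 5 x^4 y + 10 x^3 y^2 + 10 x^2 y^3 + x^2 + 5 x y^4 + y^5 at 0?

A_4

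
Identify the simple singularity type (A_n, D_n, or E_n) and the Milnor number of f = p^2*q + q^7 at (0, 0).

Type D_{8}, Milnor number mu = 8.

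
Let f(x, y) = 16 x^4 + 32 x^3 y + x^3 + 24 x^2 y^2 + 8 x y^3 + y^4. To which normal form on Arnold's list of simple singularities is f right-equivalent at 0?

The Hessian of f at 0 is [[0, 0], [0, 0]] with rank 0, so corank 2. A Groebner basis of the Jacobian ideal J(f) in C{x,y} is {y^4, x*y^2 + y^3/6, x^2}; counting standard monomials gives mu = 6. Corank 2; j^3 = x^3 is a perfect cube, so E-series; the 4-jet and mu = 6 give E_6.

E_{6}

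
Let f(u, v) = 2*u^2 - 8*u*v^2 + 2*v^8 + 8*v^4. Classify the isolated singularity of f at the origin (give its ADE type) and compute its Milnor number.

Type A_{7}, Milnor number mu = 7.

The Hessian of f at 0 is [[4, 0], [0, 0]] with rank 1, so corank 1. A Groebner basis of the Jacobian ideal J(f) in C{u,v} is {u^4, u^3*v, -u/2 + v^2}; counting standard monomials gives mu = 7. Corank 1: A-series; mu = 7 gives A_7.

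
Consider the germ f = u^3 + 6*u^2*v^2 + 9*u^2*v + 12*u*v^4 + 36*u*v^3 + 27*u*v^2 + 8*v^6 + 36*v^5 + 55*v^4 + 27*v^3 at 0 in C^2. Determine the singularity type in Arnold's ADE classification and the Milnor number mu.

Type E_6, Milnor number mu = 6.

The Hessian of f at 0 is [[0, 0], [0, 0]] with rank 0, so corank 2. A Groebner basis of the Jacobian ideal J(f) in C{u,v} is {u^3 + 27*u^2/4 + 81*u*v/2 + 243*v^2/4, u^2*v - 3*u^2/2 - 9*u*v - 27*v^2/2, u^2/4 + u*v^2 + 3*u*v/2 + 9*v^2/4, v^3}; counting standard monomials gives mu = 6. Corank 2; j^3 = (u + 3*v)^3 is a perfect cube, so E-series; the 4-jet and mu = 6 give E_6.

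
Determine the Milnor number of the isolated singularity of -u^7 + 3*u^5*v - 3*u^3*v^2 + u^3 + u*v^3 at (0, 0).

7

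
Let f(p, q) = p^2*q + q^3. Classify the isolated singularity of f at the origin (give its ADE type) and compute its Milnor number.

Type D_4, Milnor number mu = 4.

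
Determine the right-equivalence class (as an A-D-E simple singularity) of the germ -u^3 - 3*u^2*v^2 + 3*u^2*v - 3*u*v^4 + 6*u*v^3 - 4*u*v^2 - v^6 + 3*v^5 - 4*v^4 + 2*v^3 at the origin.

D_4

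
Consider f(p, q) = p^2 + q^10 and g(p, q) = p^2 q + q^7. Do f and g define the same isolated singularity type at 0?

No.

The Hessian of f at 0 is [[2, 0], [0, 0]] with rank 1, so corank 1. A Groebner basis of the Jacobian ideal J(f) in C{p,q} is {q^9, p}; counting standard monomials gives mu = 9. Corank 1: A-series; mu = 9 gives A_9. The Hessian of g at 0 is [[0, 0], [0, 0]] with rank 0, so corank 2. A Groebner basis of the Jacobian ideal J(g) in C{p,q} is {p^2/7 + q^6, p^3, p*q}; counting standard monomials gives mu = 8. Corank 2; j^3 = p^2*q has shape L^2 M (L != M), so D-series; mu = 8 gives D_8. f is A_9 but g is D_8, hence not right-equivalent.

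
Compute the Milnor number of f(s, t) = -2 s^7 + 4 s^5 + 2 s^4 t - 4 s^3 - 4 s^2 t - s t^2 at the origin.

8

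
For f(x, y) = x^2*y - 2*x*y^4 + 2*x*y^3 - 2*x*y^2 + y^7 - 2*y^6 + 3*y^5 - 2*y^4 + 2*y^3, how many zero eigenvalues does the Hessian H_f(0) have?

The Hessian at 0 is [[0, 0], [0, 0]] of rank 0; hence corank 2.

2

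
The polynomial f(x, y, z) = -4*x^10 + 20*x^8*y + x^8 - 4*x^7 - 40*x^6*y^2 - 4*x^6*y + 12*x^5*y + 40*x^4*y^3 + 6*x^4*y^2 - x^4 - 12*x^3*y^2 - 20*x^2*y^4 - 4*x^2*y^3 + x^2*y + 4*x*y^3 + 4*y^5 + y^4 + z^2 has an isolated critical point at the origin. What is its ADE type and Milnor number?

Type D5, Milnor number mu = 5.

The Hessian of f at 0 has rank 1. Corank 2; j^3 = x^2*y has shape L^2 M (L != M), so D-series; mu = 5 gives D_5.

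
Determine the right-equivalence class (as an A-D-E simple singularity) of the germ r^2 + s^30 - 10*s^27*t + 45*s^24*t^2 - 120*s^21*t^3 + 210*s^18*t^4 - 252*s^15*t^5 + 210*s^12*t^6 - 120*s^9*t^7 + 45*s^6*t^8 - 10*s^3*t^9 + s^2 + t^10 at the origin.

The Hessian of f at 0 has rank 2. Corank 1: A-series; mu = 9 gives A_9.

A_{9}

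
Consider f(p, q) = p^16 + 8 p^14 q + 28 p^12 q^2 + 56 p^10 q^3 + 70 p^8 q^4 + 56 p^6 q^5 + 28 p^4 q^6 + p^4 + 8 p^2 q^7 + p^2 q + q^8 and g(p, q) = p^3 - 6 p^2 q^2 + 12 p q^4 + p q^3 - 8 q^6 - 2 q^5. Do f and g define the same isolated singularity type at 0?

No.

The Hessian of f at 0 has rank 0. Corank 2; j^3 = p^2*q has shape L^2 M (L != M), so D-series; mu = 9 gives D_9. The Hessian of g at 0 has rank 0. Corank 2; j^3 = p^3 is a perfect cube, so E-series; the 4-jet and mu = 7 give E_7. f is D_9 but g is E_7, hence not right-equivalent.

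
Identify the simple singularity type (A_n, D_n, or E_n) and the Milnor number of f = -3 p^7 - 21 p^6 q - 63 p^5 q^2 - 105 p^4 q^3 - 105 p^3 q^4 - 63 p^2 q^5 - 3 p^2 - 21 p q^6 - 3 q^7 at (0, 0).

The Hessian of f at 0 is [[-6, 0], [0, 0]] with rank 1, so corank 1. A Groebner basis of the Jacobian ideal J(f) in C{p,q} is {q^6, p}; counting standard monomials gives mu = 6. Corank 1: A-series; mu = 6 gives A_6.

Type A6, Milnor number mu = 6.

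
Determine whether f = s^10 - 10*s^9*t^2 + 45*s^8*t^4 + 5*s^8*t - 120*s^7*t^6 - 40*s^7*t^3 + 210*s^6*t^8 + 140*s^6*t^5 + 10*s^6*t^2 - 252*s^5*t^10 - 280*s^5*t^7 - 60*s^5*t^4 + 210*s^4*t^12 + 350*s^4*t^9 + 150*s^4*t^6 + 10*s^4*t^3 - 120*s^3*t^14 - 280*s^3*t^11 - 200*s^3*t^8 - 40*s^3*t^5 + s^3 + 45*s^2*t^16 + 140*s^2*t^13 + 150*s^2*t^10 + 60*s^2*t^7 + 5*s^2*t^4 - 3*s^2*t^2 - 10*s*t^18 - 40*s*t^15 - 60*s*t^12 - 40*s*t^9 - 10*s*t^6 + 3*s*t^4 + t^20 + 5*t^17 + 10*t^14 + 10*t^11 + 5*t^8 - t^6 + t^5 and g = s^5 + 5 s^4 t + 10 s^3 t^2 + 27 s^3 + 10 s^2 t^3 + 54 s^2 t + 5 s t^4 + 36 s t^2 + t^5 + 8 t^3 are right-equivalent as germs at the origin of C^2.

Yes.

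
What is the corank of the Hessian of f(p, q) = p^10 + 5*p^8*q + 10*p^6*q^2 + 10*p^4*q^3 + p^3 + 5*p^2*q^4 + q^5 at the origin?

The Hessian at 0 is [[0, 0], [0, 0]] of rank 0; hence corank 2.

2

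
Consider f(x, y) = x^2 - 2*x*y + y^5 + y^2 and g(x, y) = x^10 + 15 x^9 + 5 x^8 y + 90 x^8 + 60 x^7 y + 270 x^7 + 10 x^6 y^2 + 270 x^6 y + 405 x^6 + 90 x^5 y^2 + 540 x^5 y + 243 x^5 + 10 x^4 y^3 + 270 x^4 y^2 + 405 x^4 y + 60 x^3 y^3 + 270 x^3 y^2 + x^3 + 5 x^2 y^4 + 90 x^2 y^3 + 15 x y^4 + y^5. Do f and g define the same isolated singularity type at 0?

No.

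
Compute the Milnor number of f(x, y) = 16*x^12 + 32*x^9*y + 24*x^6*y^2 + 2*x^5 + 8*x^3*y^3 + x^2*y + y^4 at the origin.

The Hessian of f at 0 has rank 0. Corank 2; j^3 = x^2*y has shape L^2 M (L != M), so D-series; mu = 5 gives D_5.

5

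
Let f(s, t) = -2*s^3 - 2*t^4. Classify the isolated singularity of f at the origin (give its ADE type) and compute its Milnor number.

Type E6, Milnor number mu = 6.

The Hessian of f at 0 has rank 0. Corank 2; j^3 = -2*s^3 is a perfect cube, so E-series; the 4-jet and mu = 6 give E_6.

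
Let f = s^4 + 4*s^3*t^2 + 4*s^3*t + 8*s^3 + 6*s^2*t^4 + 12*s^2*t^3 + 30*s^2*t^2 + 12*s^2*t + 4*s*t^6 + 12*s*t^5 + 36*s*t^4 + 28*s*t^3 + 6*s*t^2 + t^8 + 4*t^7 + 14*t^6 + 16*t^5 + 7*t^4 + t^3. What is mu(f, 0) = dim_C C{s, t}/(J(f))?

The Hessian of f at 0 has rank 0. Corank 2; j^3 = (2*s + t)^3 is a perfect cube, so E-series; the 4-jet and mu = 6 give E_6.

6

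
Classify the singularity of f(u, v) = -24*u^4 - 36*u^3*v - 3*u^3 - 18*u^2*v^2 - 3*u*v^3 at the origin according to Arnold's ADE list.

The Hessian of f at 0 has rank 0. Corank 2; j^3 = -3*u^3 is a perfect cube, so E-series; the 4-jet and mu = 7 give E_7.

E7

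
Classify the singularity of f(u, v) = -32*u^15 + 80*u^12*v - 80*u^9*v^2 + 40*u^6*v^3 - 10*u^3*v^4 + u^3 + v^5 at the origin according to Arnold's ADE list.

The Hessian of f at 0 has rank 0. Corank 2; j^3 = u^3 is a perfect cube, so E-series; the 5-jet and mu = 8 give E_8.

E_8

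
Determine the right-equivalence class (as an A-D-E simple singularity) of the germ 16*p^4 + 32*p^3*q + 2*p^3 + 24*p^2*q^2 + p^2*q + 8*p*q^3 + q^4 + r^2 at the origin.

D_5

The Hessian of f at 0 has rank 1. Corank 2; j^3 = p^2*(2*p + q) has shape L^2 M (L != M), so D-series; mu = 5 gives D_5.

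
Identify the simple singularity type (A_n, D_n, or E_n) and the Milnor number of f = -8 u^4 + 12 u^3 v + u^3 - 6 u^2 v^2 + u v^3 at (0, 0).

The Hessian of f at 0 has rank 0. Corank 2; j^3 = u^3 is a perfect cube, so E-series; the 4-jet and mu = 7 give E_7.

Type E7, Milnor number mu = 7.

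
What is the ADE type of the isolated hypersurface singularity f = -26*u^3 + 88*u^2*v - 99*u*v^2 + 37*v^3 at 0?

The Hessian of f at 0 has rank 0. Corank 2; j^3 = -(u - v)*(26*u^2 - 62*u*v + 37*v^2) splits into three distinct lines over C (the quadratic factor has nonzero discriminant), so D_4.

D_4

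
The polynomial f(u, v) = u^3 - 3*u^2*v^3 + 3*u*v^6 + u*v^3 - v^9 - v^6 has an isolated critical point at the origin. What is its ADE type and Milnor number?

Type E7, Milnor number mu = 7.

The Hessian of f at 0 is [[0, 0], [0, 0]] with rank 0, so corank 2. A Groebner basis of the Jacobian ideal J(f) in C{u,v} is {u^3, u*v^2, 3*u^2 + v^3}; counting standard monomials gives mu = 7. Corank 2; j^3 = u^3 is a perfect cube, so E-series; the 4-jet and mu = 7 give E_7.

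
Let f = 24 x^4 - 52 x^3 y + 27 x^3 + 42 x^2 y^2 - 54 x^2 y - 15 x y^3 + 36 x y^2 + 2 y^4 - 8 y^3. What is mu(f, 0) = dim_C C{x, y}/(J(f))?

7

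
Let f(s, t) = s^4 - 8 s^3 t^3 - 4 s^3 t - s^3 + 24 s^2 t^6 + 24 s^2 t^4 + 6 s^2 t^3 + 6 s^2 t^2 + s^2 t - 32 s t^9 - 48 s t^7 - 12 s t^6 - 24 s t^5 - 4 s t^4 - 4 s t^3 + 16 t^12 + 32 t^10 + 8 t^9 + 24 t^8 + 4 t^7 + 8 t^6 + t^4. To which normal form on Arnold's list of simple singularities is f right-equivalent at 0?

D_{5}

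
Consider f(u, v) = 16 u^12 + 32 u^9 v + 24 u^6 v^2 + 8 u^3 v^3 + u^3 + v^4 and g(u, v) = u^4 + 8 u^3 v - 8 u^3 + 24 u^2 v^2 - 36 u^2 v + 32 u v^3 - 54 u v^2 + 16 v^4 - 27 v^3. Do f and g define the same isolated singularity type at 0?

Yes.

The Hessian of f at 0 has rank 0. Corank 2; j^3 = u^3 is a perfect cube, so E-series; the 4-jet and mu = 6 give E_6. The Hessian of g at 0 has rank 0. Corank 2; j^3 = -(2*u + 3*v)^3 is a perfect cube, so E-series; the 4-jet and mu = 6 give E_6. Both have type E_6, hence right-equivalent.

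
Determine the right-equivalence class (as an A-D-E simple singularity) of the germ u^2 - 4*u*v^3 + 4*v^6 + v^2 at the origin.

A1

The Hessian of f at 0 is [[2, 0], [0, 2]] with rank 2, so corank 0. A Groebner basis of the Jacobian ideal J(f) in C{u,v} is {u, v}; counting standard monomials gives mu = 1. Corank 0: nondegenerate Morse point, so A_1.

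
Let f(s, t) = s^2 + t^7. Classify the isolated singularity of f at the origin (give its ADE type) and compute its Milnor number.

The Hessian of f at 0 has rank 1. Corank 1: A-series; mu = 6 gives A_6.

Type A_{6}, Milnor number mu = 6.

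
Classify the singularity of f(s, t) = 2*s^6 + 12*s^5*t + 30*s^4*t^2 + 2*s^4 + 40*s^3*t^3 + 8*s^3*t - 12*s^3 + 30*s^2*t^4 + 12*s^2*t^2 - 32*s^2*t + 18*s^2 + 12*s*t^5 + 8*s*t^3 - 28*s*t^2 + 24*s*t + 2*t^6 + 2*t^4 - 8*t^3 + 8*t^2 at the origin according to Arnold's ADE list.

The Hessian of f at 0 is [[36, 24], [24, 16]] with rank 1, so corank 1. A Groebner basis of the Jacobian ideal J(f) in C{s,t} is {s*t^2 + 108*s*t - 405*s + 87*t^2 - 270*t, -135*s*t + 486*s + t^3 - 108*t^2 + 324*t, s^2 + 2*s*t - 3*s + t^2 - 2*t}; counting standard monomials gives mu = 5. Corank 1: A-series; mu = 5 gives A_5.

A5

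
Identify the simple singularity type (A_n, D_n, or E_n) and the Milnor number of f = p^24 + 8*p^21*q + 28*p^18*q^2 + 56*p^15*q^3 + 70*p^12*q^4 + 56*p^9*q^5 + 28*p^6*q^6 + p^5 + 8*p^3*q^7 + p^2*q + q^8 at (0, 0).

Type D_9, Milnor number mu = 9.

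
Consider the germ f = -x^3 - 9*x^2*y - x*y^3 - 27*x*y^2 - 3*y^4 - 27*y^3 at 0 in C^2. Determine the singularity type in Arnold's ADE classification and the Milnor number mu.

The Hessian of f at 0 is [[0, 0], [0, 0]] with rank 0, so corank 2. A Groebner basis of the Jacobian ideal J(f) in C{x,y} is {x^3 + 9*x^2*y + 162*x^2 + 972*x*y + 1458*y^2, -9*x^2 + x*y^2 - 54*x*y - 81*y^2, 3*x^2 + 18*x*y + y^3 + 27*y^2}; counting standard monomials gives mu = 7. Corank 2; j^3 = -(x + 3*y)^3 is a perfect cube, so E-series; the 4-jet and mu = 7 give E_7.

Type E_{7}, Milnor number mu = 7.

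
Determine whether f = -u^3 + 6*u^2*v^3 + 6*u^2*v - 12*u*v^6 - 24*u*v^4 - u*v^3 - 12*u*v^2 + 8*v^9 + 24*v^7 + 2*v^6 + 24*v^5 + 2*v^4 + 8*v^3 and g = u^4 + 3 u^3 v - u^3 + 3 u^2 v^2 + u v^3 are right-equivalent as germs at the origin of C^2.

The Hessian of f at 0 has rank 0. Corank 2; j^3 = -(u - 2*v)^3 is a perfect cube, so E-series; the 4-jet and mu = 7 give E_7. The Hessian of g at 0 has rank 0. Corank 2; j^3 = -u^3 is a perfect cube, so E-series; the 4-jet and mu = 7 give E_7. Both have type E_7, hence right-equivalent.

Yes.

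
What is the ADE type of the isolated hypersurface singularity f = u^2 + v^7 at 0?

A_6

The Hessian of f at 0 is [[2, 0], [0, 0]] with rank 1, so corank 1. A Groebner basis of the Jacobian ideal J(f) in C{u,v} is {v^6, u}; counting standard monomials gives mu = 6. Corank 1: A-series; mu = 6 gives A_6.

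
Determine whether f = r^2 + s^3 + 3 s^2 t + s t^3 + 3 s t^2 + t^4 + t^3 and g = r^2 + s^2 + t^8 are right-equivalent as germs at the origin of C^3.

No.

The Hessian of f at 0 has rank 1. Corank 2; j^3 = (s + t)^3 is a perfect cube, so E-series; the 4-jet and mu = 7 give E_7. The Hessian of g at 0 has rank 2. Corank 1: A-series; mu = 7 gives A_7. f is E_7 but g is A_7, hence not right-equivalent.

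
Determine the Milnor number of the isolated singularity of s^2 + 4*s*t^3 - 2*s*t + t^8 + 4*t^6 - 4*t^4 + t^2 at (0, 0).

The Hessian of f at 0 has rank 1. Corank 1: A-series; mu = 7 gives A_7.

7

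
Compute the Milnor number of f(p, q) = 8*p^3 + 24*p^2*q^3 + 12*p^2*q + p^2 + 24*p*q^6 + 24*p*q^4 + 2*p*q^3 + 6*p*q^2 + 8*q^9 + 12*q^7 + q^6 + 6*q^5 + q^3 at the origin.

The Hessian of f at 0 is [[2, 0], [0, 0]] with rank 1, so corank 1. A Groebner basis of the Jacobian ideal J(f) in C{p,q} is {q^2, p}; counting standard monomials gives mu = 2. Corank 1: A-series; mu = 2 gives A_2.

2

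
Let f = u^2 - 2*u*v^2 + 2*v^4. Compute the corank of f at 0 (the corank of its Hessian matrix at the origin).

Hessian at 0 has rank 1.

1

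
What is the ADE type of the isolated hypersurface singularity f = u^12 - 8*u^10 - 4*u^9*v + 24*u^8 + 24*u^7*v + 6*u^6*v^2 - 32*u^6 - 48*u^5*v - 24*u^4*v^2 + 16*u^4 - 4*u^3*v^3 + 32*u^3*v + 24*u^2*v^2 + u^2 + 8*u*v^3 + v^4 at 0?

A3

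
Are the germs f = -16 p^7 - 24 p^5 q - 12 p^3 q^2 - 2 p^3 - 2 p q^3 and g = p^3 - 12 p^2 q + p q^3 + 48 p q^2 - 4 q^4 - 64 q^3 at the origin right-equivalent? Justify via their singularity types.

Yes.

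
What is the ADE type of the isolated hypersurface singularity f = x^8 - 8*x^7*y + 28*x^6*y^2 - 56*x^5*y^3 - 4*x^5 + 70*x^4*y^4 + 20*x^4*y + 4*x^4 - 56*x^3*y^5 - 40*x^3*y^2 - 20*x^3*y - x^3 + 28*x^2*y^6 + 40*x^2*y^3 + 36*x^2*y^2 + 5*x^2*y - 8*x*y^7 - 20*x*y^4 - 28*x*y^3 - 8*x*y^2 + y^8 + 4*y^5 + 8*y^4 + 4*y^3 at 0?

The Hessian of f at 0 has rank 0. Corank 2; j^3 = -(x - 2*y)^2*(x - y) has shape L^2 M (L != M), so D-series; mu = 9 gives D_9.

D_{9}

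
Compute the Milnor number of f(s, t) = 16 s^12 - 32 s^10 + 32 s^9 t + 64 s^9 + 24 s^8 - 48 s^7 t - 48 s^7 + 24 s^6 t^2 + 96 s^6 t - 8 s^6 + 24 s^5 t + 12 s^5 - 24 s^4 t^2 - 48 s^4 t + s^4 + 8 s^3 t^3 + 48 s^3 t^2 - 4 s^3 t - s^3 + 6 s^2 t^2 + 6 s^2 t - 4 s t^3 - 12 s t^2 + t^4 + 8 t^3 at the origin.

6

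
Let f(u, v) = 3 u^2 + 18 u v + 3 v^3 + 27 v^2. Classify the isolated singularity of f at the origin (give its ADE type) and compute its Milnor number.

Type A_2, Milnor number mu = 2.

The Hessian of f at 0 has rank 1. Corank 1: A-series; mu = 2 gives A_2.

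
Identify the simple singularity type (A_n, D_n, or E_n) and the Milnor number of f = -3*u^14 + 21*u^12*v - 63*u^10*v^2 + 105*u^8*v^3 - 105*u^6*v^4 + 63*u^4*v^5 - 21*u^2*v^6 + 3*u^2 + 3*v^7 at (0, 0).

Type A6, Milnor number mu = 6.

The Hessian of f at 0 has rank 1. Corank 1: A-series; mu = 6 gives A_6.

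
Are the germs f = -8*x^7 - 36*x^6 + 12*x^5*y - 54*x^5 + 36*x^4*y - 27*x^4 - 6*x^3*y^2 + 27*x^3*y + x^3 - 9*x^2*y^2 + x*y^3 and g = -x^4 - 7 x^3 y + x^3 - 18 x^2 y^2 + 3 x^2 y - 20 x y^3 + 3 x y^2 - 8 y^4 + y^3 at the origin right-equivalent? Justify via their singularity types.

Yes.

The Hessian of f at 0 is [[0, 0], [0, 0]] with rank 0, so corank 2. A Groebner basis of the Jacobian ideal J(f) in C{x,y} is {x^2/3 + y^4 + y^3/9, x^3, x^2*y - x^2/9 - y^3/27, -2*x^2/3 + x*y^2 - 2*y^3/9}; counting standard monomials gives mu = 7. Corank 2; j^3 = x^3 is a perfect cube, so E-series; the 4-jet and mu = 7 give E_7. The Hessian of g at 0 is [[0, 0], [0, 0]] with rank 0, so corank 2. A Groebner basis of the Jacobian ideal J(g) in C{x,y} is {3*x^2 + 6*x*y + y^4 - y^3 + 3*y^2, x^3 - 9*x^2 - 18*x*y + 4*y^3 - 9*y^2, x^2*y + 5*x^2 + 10*x*y - 8*y^3/3 + 5*y^2, -2*x^2 + x*y^2 - 4*x*y + 5*y^3/3 - 2*y^2}; counting standard monomials gives mu = 7. Corank 2; j^3 = (x + y)^3 is a perfect cube, so E-series; the 4-jet and mu = 7 give E_7. Both have type E_7, hence right-equivalent.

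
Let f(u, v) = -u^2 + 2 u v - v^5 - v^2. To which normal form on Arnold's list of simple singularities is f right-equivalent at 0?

The Hessian of f at 0 has rank 1. Corank 1: A-series; mu = 4 gives A_4.

A_4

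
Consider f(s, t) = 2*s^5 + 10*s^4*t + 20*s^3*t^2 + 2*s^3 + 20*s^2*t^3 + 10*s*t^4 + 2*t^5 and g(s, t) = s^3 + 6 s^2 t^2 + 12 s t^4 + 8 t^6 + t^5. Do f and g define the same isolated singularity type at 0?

Yes.

The Hessian of f at 0 is [[0, 0], [0, 0]] with rank 0, so corank 2. A Groebner basis of the Jacobian ideal J(f) in C{s,t} is {t^5, s*t^3 + t^4/4, s^2}; counting standard monomials gives mu = 8. Corank 2; j^3 = 2*s^3 is a perfect cube, so E-series; the 5-jet and mu = 8 give E_8. The Hessian of g at 0 is [[0, 0], [0, 0]] with rank 0, so corank 2. A Groebner basis of the Jacobian ideal J(g) in C{s,t} is {t^4, s^3, s^2/4 + s*t^2}; counting standard monomials gives mu = 8. Corank 2; j^3 = s^3 is a perfect cube, so E-series; the 5-jet and mu = 8 give E_8. Both have type E_8, hence right-equivalent.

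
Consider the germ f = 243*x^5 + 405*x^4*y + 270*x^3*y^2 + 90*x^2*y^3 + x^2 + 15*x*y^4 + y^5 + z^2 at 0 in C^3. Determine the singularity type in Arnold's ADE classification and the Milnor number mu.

Type A4, Milnor number mu = 4.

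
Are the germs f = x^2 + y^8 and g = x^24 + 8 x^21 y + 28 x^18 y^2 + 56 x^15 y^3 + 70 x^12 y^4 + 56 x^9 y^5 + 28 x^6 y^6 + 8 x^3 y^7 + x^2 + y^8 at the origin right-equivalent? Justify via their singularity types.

Yes.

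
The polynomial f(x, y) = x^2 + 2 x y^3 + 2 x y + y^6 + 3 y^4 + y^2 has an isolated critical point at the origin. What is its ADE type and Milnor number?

The Hessian of f at 0 has rank 1. Corank 1: A-series; mu = 3 gives A_3.

Type A3, Milnor number mu = 3.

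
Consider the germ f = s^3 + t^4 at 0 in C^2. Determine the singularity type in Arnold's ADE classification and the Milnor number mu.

The Hessian of f at 0 has rank 0. Corank 2; j^3 = s^3 is a perfect cube, so E-series; the 4-jet and mu = 6 give E_6.

Type E_6, Milnor number mu = 6.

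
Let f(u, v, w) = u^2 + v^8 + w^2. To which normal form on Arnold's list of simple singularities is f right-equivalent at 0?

A_7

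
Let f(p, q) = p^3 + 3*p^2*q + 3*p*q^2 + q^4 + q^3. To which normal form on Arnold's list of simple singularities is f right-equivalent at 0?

The Hessian of f at 0 has rank 0. Corank 2; j^3 = (p + q)^3 is a perfect cube, so E-series; the 4-jet and mu = 6 give E_6.

E_{6}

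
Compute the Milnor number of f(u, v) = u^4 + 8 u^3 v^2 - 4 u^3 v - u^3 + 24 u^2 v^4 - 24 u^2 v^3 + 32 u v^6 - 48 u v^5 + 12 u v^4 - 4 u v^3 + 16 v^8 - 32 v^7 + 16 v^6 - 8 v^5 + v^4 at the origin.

6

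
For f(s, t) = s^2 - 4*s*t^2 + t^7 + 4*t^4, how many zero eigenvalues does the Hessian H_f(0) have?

The Hessian at 0 is [[2, 0], [0, 0]] of rank 1; hence corank 1.

1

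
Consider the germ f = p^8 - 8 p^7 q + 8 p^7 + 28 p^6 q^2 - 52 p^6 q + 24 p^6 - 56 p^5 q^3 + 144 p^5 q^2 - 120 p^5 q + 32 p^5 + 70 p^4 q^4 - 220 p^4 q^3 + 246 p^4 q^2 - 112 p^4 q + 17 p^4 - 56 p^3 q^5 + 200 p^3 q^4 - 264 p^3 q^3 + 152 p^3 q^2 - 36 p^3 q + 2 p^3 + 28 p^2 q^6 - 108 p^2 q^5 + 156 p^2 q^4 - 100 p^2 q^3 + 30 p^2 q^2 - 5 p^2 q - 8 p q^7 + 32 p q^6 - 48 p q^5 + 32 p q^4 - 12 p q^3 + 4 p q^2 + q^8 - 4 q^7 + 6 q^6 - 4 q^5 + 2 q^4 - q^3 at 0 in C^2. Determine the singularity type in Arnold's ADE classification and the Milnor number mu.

Type D_5, Milnor number mu = 5.

The Hessian of f at 0 has rank 0. Corank 2; j^3 = (p - q)^2*(2*p - q) has shape L^2 M (L != M), so D-series; mu = 5 gives D_5.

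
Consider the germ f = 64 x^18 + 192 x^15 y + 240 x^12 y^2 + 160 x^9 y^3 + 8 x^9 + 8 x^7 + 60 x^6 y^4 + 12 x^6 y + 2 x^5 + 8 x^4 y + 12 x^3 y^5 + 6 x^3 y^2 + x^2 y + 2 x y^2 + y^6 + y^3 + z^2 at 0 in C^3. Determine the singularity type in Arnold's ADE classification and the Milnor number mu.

Type D_{7}, Milnor number mu = 7.

The Hessian of f at 0 has rank 1. Corank 2; j^3 = y*(x + y)^2 has shape L^2 M (L != M), so D-series; mu = 7 gives D_7.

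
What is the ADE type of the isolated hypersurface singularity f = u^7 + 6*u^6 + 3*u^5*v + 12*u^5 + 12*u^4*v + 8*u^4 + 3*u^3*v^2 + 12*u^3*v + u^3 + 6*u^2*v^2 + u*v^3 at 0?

The Hessian of f at 0 is [[0, 0], [0, 0]] with rank 0, so corank 2. A Groebner basis of the Jacobian ideal J(f) in C{u,v} is {3*u^2/4 + v^4 + v^3/4, u^3, u^2*v - u^2/4 - v^3/12, u^2 + u*v^2 + v^3/3}; counting standard monomials gives mu = 7. Corank 2; j^3 = u^3 is a perfect cube, so E-series; the 4-jet and mu = 7 give E_7.

E_{7}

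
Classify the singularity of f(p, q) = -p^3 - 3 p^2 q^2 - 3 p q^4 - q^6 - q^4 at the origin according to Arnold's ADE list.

The Hessian of f at 0 is [[0, 0], [0, 0]] with rank 0, so corank 2. A Groebner basis of the Jacobian ideal J(f) in C{p,q} is {p^3, p^2*q, p^2/2 + p*q^2, q^3}; counting standard monomials gives mu = 6. Corank 2; j^3 = -p^3 is a perfect cube, so E-series; the 4-jet and mu = 6 give E_6.

E_6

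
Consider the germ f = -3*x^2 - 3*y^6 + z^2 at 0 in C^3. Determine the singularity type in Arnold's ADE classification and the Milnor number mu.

Type A_5, Milnor number mu = 5.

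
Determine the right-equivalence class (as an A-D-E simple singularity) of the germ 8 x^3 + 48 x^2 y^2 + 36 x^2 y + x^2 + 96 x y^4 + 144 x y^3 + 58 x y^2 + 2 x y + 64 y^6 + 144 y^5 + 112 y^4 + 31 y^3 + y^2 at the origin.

The Hessian of f at 0 is [[2, 2], [2, 2]] with rank 1, so corank 1. A Groebner basis of the Jacobian ideal J(f) in C{x,y} is {y^2, x + y}; counting standard monomials gives mu = 2. Corank 1: A-series; mu = 2 gives A_2.

A2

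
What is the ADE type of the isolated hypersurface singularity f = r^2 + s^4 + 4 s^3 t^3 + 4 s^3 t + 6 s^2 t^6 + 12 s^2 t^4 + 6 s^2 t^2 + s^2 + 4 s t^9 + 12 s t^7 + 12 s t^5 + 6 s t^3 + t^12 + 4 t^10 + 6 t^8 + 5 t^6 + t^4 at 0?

The Hessian of f at 0 has rank 2. Corank 1: A-series; mu = 3 gives A_3.

A_{3}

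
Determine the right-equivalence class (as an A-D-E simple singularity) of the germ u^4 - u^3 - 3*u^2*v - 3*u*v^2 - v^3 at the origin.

E_{6}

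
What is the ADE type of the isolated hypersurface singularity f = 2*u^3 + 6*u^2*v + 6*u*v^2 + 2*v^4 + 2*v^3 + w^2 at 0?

E_6

The Hessian of f at 0 has rank 1. Corank 2; j^3 = 2*(u + v)^3 is a perfect cube, so E-series; the 4-jet and mu = 6 give E_6.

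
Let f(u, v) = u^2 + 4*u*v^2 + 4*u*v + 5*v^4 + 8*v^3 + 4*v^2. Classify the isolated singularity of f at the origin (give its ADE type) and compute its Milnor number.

The Hessian of f at 0 is [[2, 4], [4, 8]] with rank 1, so corank 1. A Groebner basis of the Jacobian ideal J(f) in C{u,v} is {u^2 + 2*u + 4*v, u*v - u - 2*v, u/2 + v^2 + v}; counting standard monomials gives mu = 3. Corank 1: A-series; mu = 3 gives A_3.

Type A_3, Milnor number mu = 3.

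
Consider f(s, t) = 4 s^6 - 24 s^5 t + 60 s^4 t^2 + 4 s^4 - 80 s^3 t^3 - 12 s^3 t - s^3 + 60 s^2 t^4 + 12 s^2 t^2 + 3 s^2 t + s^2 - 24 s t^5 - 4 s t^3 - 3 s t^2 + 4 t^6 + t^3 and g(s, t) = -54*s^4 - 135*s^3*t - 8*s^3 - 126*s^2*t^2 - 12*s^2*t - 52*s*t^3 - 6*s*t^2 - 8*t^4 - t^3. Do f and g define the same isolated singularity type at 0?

The Hessian of f at 0 is [[2, 0], [0, 0]] with rank 1, so corank 1. A Groebner basis of the Jacobian ideal J(f) in C{s,t} is {t^2, s}; counting standard monomials gives mu = 2. Corank 1: A-series; mu = 2 gives A_2. The Hessian of g at 0 is [[0, 0], [0, 0]] with rank 0, so corank 2. A Groebner basis of the Jacobian ideal J(g) in C{s,t} is {256*s^2/3 + 256*s*t/3 + t^4 + 8*t^3/9 + 64*t^2/3, s^3 + 28*s^2/3 + 28*s*t/3 + 2*t^3/9 + 7*t^2/3, s^2*t - 104*s^2/9 - 104*s*t/9 - 10*t^3/27 - 26*t^2/9, 32*s^2/3 + s*t^2 + 32*s*t/3 + 11*t^3/18 + 8*t^2/3}; counting standard monomials gives mu = 7. Corank 2; j^3 = -(2*s + t)^3 is a perfect cube, so E-series; the 4-jet and mu = 7 give E_7. f is A_2 but g is E_7, hence not right-equivalent.

No.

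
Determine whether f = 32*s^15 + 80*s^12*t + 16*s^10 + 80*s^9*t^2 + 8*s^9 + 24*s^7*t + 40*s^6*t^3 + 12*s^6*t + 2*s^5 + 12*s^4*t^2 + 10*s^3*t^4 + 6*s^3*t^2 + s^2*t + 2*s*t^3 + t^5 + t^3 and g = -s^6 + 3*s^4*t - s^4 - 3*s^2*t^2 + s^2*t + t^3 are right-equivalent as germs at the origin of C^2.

The Hessian of f at 0 is [[0, 0], [0, 0]] with rank 0, so corank 2. A Groebner basis of the Jacobian ideal J(f) in C{s,t} is {t^3, s^2 + 3*t^2, s*t}; counting standard monomials gives mu = 4. Corank 2; j^3 = t*(s^2 + t^2) splits into three distinct lines over C (the quadratic factor has nonzero discriminant), so D_4. The Hessian of g at 0 is [[0, 0], [0, 0]] with rank 0, so corank 2. A Groebner basis of the Jacobian ideal J(g) in C{s,t} is {t^3, s^2 + 3*t^2, s*t}; counting standard monomials gives mu = 4. Corank 2; j^3 = t*(s^2 + t^2) splits into three distinct lines over C (the quadratic factor has nonzero discriminant), so D_4. Both have type D_4, hence right-equivalent.

Yes.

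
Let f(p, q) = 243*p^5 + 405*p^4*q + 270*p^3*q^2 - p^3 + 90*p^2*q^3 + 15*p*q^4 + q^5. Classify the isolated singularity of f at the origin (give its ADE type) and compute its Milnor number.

The Hessian of f at 0 has rank 0. Corank 2; j^3 = -p^3 is a perfect cube, so E-series; the 5-jet and mu = 8 give E_8.

Type E8, Milnor number mu = 8.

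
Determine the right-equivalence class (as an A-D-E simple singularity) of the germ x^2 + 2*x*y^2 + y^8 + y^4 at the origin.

The Hessian of f at 0 is [[2, 0], [0, 0]] with rank 1, so corank 1. A Groebner basis of the Jacobian ideal J(f) in C{x,y} is {x^4, x^3*y, x + y^2}; counting standard monomials gives mu = 7. Corank 1: A-series; mu = 7 gives A_7.

A_{7}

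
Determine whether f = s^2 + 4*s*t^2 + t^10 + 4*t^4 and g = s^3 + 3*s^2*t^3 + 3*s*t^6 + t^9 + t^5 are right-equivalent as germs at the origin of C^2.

The Hessian of f at 0 has rank 1. Corank 1: A-series; mu = 9 gives A_9. The Hessian of g at 0 has rank 0. Corank 2; j^3 = s^3 is a perfect cube, so E-series; the 5-jet and mu = 8 give E_8. f is A_9 but g is E_8, hence not right-equivalent.

No.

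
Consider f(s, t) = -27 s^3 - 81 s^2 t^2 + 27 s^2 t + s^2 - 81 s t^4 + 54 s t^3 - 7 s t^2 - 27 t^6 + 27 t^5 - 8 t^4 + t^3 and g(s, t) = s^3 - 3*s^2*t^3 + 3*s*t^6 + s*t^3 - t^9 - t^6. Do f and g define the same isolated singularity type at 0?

The Hessian of f at 0 has rank 1. Corank 1: A-series; mu = 2 gives A_2. The Hessian of g at 0 has rank 0. Corank 2; j^3 = s^3 is a perfect cube, so E-series; the 4-jet and mu = 7 give E_7. f is A_2 but g is E_7, hence not right-equivalent.

No.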